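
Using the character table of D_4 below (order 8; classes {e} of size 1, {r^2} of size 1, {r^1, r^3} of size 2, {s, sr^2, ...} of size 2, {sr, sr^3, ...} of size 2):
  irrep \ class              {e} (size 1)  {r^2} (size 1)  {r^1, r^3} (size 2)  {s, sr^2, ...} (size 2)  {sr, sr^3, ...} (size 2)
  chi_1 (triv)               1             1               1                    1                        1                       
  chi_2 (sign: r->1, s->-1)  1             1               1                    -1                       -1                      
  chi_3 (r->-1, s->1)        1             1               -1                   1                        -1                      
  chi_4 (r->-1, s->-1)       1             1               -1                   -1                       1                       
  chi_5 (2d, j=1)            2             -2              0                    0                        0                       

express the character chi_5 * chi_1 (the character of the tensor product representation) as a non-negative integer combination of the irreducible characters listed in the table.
chi_5 tensor chi_1 = chi_5 (all other irreducibles have multiplicity 0).

Reasoning: The character of a tensor product is the pointwise product (chi_5 * chi_1)(C) = chi_5(C) * chi_1(C):
  {e}: (2)*(1), {r^2}: (-2)*(1), {r^1, r^3}: (0)*(1), {s, sr^2, ...}: (0)*(1), {sr, sr^3, ...}: (0)*(1)
so (chi_5 * chi_1) takes values
  {e} -> 2, {r^2} -> -2, {r^1, r^3} -> 0, {s, sr^2, ...} -> 0, {sr, sr^3, ...} -> 0.
Now take the inner product of this character with each irreducible chi from the table, <chi_5*chi_1, chi> = (1/8) sum_C |C| (chi_5*chi_1)(C) conj(chi(C)):
  <chi_5*chi_1, chi_1> = (1/8)[1*(2)*conj(1) + 1*(-2)*conj(1) + 2*(0)*conj(1) + 2*(0)*conj(1) + 2*(0)*conj(1)]
      = (1/8)[(2) + (-2) + (0) + (0) + (0)] = 0/8 = 0
  <chi_5*chi_1, chi_2> = (1/8)[1*(2)*conj(1) + 1*(-2)*conj(1) + 2*(0)*conj(1) + 2*(0)*conj(-1) + 2*(0)*conj(-1)]
      = (1/8)[(2) + (-2) + (0) + (0) + (0)] = 0/8 = 0
  <chi_5*chi_1, chi_3> = (1/8)[1*(2)*conj(1) + 1*(-2)*conj(1) + 2*(0)*conj(-1) + 2*(0)*conj(1) + 2*(0)*conj(-1)]
      = (1/8)[(2) + (-2) + (0) + (0) + (0)] = 0/8 = 0
  <chi_5*chi_1, chi_4> = (1/8)[1*(2)*conj(1) + 1*(-2)*conj(1) + 2*(0)*conj(-1) + 2*(0)*conj(-1) + 2*(0)*conj(1)]
      = (1/8)[(2) + (-2) + (0) + (0) + (0)] = 0/8 = 0
  <chi_5*chi_1, chi_5> = (1/8)[1*(2)*conj(2) + 1*(-2)*conj(-2) + 2*(0)*conj(0) + 2*(0)*conj(0) + 2*(0)*conj(0)]
      = (1/8)[(4) + (4) + (0) + (0) + (0)] = 8/8 = 1
Hence the multiplicities are chi_5: 1. Dimension check: dim(chi_5)*dim(chi_1) = 2*1 = 2 and sum (mult * dim) = 1*2 = 2.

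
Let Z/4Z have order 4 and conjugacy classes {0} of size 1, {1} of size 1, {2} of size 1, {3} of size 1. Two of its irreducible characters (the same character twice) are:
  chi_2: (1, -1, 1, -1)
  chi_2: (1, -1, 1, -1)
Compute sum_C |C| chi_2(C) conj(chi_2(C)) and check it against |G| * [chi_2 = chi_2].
Sum = 4 = |G| = 4; so <chi_2, chi_2> = 1 (norm-1 confirms irreducibility).

Justification: Compute term by term over conjugacy classes (|C| * chi_2(C) * conj(chi_2(C))):
  1*(1)*conj(1) + 1*(-1)*conj(-1) + 1*(1)*conj(1) + 1*(-1)*conj(-1)
  = (1) + (1) + (1) + (1)
  = 4.
(Exp terms are combined using exp(i*s)*conj(exp(i*t)) = exp(i*(s-t)), and sums of them are collapsed using the identity that for every m > 1 the m distinct m-th roots of unity sum to 0, e.g. 1 + exp(2*I*pi/3) + exp(-2*I*pi/3) = 0.)
Dividing by |G| = 4 gives 4/4 = 1, matching the row-orthogonality relation <chi_2, chi_2> = [chi_2 = chi_2].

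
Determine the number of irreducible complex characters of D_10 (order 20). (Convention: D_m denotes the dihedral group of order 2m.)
8

Why: The number of irreducible complex representations of a finite group equals its number of conjugacy classes. D_10 has 8 conjugacy classes (n/2 + 3 for n even), so D_10 (order 20) has exactly 8 irreducible complex representations.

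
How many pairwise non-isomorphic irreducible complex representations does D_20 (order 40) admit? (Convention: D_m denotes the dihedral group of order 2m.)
13

Explanation: The number of irreducible complex representations of a finite group equals its number of conjugacy classes. D_20 has 13 conjugacy classes (n/2 + 3 for n even), so D_20 (order 40) has exactly 13 irreducible complex representations.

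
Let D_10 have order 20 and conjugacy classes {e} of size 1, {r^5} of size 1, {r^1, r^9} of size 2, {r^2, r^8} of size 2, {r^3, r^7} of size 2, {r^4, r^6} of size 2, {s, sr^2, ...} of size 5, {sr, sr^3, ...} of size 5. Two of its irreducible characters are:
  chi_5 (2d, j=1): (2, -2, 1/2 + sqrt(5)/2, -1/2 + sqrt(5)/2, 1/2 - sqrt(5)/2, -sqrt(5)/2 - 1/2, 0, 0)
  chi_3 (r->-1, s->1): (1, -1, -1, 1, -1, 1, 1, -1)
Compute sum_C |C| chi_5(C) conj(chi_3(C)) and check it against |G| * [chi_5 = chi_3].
Sum = 0; so <chi_5, chi_3> = 0 (distinct irreducibles are orthogonal).

Justification: Compute term by term over conjugacy classes (|C| * chi_5(C) * conj(chi_3(C))):
  1*(2)*conj(1) + 1*(-2)*conj(-1) + 2*(1/2 + sqrt(5)/2)*conj(-1) + 2*(-1/2 + sqrt(5)/2)*conj(1) + 2*(1/2 - sqrt(5)/2)*conj(-1) + 2*(-sqrt(5)/2 - 1/2)*conj(1) + 5*(0)*conj(1) + 5*(0)*conj(-1)
  = (2) + (2) + (-sqrt(5) - 1) + (-1 + sqrt(5)) + (-1 + sqrt(5)) + (-sqrt(5) - 1) + (0) + (0)
  = 0.
Dividing by |G| = 20 gives 0/20 = 0, matching the row-orthogonality relation <chi_5, chi_3> = [chi_5 = chi_3].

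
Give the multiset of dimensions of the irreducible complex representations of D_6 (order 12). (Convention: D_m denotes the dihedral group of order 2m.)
Dimensions: 1, 1, 1, 1, 2, 2

Solution. There are 6 irreducibles (= number of conjugacy classes). Their dimensions d_i satisfy sum d_i^2 = |G| = 12: 1 + 1 + 1 + 1 + 4 + 4 = 12.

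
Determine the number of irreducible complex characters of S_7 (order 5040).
15

Proof sketch: The number of irreducible complex representations of a finite group equals its number of conjugacy classes. Conjugacy classes in S_7 correspond to cycle types, i.e. partitions of 7; there are p(7) = 15 of them, so S_7 (order 5040) has exactly 15 irreducible complex representations.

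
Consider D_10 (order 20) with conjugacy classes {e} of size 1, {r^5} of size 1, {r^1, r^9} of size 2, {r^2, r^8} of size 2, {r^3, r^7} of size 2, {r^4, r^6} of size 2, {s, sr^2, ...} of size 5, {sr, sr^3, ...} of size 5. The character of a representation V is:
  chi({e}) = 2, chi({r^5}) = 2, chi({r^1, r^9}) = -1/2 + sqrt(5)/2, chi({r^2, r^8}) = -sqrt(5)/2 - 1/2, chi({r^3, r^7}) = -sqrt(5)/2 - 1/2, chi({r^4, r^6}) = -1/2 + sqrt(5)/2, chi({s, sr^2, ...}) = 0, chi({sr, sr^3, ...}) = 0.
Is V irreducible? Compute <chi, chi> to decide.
Irreducible: <chi, chi> = 1.

Derivation: <chi, chi> = (1/|G|) sum_C |C| * |chi(C)|^2 = (1/20)[1*|2|^2 + 1*|2|^2 + 2*|-1/2 + sqrt(5)/2|^2 + 2*|-sqrt(5)/2 - 1/2|^2 + 2*|-sqrt(5)/2 - 1/2|^2 + 2*|-1/2 + sqrt(5)/2|^2 + 5*|0|^2 + 5*|0|^2]
  = (1/20)[(4) + (4) + (3 - sqrt(5)) + (sqrt(5) + 3) + (sqrt(5) + 3) + (3 - sqrt(5)) + (0) + (0)] = 20/20 = 1.
A character is irreducible iff <chi, chi> = 1, so this representation is irreducible.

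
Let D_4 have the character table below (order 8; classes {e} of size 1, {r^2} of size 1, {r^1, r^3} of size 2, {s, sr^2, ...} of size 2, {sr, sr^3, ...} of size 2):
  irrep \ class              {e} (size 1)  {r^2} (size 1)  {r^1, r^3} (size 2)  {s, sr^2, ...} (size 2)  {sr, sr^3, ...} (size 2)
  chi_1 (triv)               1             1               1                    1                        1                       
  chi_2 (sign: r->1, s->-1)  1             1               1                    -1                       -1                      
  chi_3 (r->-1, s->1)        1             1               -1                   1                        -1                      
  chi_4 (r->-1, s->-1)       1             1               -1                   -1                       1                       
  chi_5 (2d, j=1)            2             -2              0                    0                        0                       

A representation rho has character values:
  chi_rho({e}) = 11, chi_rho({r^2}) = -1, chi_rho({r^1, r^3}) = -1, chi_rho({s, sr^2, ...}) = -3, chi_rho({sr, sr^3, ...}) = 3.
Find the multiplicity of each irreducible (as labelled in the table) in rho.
Multiplicities: chi_1: 1, chi_2: 1, chi_3: 0, chi_4: 3, chi_5: 3.

Use <chi_rho, chi> = (1/|G|) sum_C |C| * chi_rho(C) * conj(chi(C)) with |G| = 8 for each irreducible chi in the table:
  <chi_rho, chi_1> = (1/8)[1*(11)*conj(1) + 1*(-1)*conj(1) + 2*(-1)*conj(1) + 2*(-3)*conj(1) + 2*(3)*conj(1)]
      = (1/8)[(11) + (-1) + (-2) + (-6) + (6)] = 8/8 = 1
  <chi_rho, chi_2> = (1/8)[1*(11)*conj(1) + 1*(-1)*conj(1) + 2*(-1)*conj(1) + 2*(-3)*conj(-1) + 2*(3)*conj(-1)]
      = (1/8)[(11) + (-1) + (-2) + (6) + (-6)] = 8/8 = 1
  <chi_rho, chi_3> = (1/8)[1*(11)*conj(1) + 1*(-1)*conj(1) + 2*(-1)*conj(-1) + 2*(-3)*conj(1) + 2*(3)*conj(-1)]
      = (1/8)[(11) + (-1) + (2) + (-6) + (-6)] = 0/8 = 0
  <chi_rho, chi_4> = (1/8)[1*(11)*conj(1) + 1*(-1)*conj(1) + 2*(-1)*conj(-1) + 2*(-3)*conj(-1) + 2*(3)*conj(1)]
      = (1/8)[(11) + (-1) + (2) + (6) + (6)] = 24/8 = 3
  <chi_rho, chi_5> = (1/8)[1*(11)*conj(2) + 1*(-1)*conj(-2) + 2*(-1)*conj(0) + 2*(-3)*conj(0) + 2*(3)*conj(0)]
      = (1/8)[(22) + (2) + (0) + (0) + (0)] = 24/8 = 3
Dimension check: dim(rho) = sum (mult * dim) = 1*1 + 1*1 + 0*1 + 3*1 + 3*2 = 11 = chi_rho(e) = 11.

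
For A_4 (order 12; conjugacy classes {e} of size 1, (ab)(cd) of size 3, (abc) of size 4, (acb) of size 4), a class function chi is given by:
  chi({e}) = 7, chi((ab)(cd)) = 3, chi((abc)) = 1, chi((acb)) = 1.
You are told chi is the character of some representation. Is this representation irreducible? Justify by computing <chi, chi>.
Not irreducible (reducible): <chi, chi> = 7 > 1.

Explanation: <chi, chi> = (1/|G|) sum_C |C| * |chi(C)|^2 = (1/12)[1*|7|^2 + 3*|3|^2 + 4*|1|^2 + 4*|1|^2]
  = (1/12)[(49) + (27) + (4) + (4)] = 84/12 = 7.
(Exp terms are combined using exp(i*s)*conj(exp(i*t)) = exp(i*(s-t)), and sums of them are collapsed using the identity that for every m > 1 the m distinct m-th roots of unity sum to 0, e.g. 1 + exp(2*I*pi/3) + exp(-2*I*pi/3) = 0.)
A character is irreducible iff <chi, chi> = 1, so this representation is reducible.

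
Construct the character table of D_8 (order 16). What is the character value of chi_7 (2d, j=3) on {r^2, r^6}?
Conjugacy classes: {e} of size 1, {r^4} of size 1, {r^1, r^7} of size 2, {r^2, r^6} of size 2, {r^3, r^5} of size 2, {s, sr^2, ...} of size 4, {sr, sr^3, ...} of size 4.
Character table:
  irrep \ class              {e} (size 1)  {r^4} (size 1)  {r^1, r^7} (size 2)  {r^2, r^6} (size 2)  {r^3, r^5} (size 2)  {s, sr^2, ...} (size 4)  {sr, sr^3, ...} (size 4)
  chi_1 (triv)               1             1               1                    1                    1                    1                        1                       
  chi_2 (sign: r->1, s->-1)  1             1               1                    1                    1                    -1                       -1                      
  chi_3 (r->-1, s->1)        1             1               -1                   1                    -1                   1                        -1                      
  chi_4 (r->-1, s->-1)       1             1               -1                   1                    -1                   -1                       1                       
  chi_5 (2d, j=1)            2             -2              sqrt(2)              0                    -sqrt(2)             0                        0                       
  chi_6 (2d, j=2)            2             2               0                    -2                   0                    0                        0                       
  chi_7 (2d, j=3)            2             -2              -sqrt(2)             0                    sqrt(2)              0                        0                       

Spot check: chi_7 (2d, j=3) on {r^2, r^6} = 0.

Details: D_8 has order 2*8 = 16 with 7 conjugacy classes, hence 7 irreducibles. Sum of squared dims 1 + 1 + 1 + 1 + 4 + 4 + 4 = 16 = |G|. Linear characters come from the abelianisation; the 2-dimensional irreps have character r^k -> 2*cos(2*pi*j*k/8), reflections -> 0.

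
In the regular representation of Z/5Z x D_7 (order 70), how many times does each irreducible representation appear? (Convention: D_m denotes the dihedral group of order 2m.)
Each irreducible V_i of dimension d_i appears with multiplicity d_i, i.e. rho_reg = (direct sum over all irreducibles V_i) d_i V_i. The irreducible dimensions for Z/5Z x D_7 are 1, 1, 1, 1, 1, 1, 1, 1, 1, 1, 2, 2, 2, 2, 2, 2, 2, 2, 2, 2, 2, 2, 2, 2, 2: 10 irreducibles of dimension 1, each with multiplicity 1; 15 irreducibles of dimension 2, each with multiplicity 2. Total dimension 10*1*1 + 15*2*2 = 70 = |G|.

Proof sketch: General theorem: in the regular representation of a finite group G, each irreducible appears with multiplicity equal to its dimension. Check: dim(rho_reg) = sum d_i^2 = 1 + 1 + 1 + 1 + 1 + 1 + 1 + 1 + 1 + 1 + 4 + 4 + 4 + 4 + 4 + 4 + 4 + 4 + 4 + 4 + 4 + 4 + 4 + 4 + 4 = 70 = |G|.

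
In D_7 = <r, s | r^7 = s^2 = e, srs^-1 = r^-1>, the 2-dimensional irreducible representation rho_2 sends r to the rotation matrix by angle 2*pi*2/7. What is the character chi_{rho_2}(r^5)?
chi_{rho_2}(r^5) = 2*cos(2*pi*2*5/7) = -2*cos(pi/7)

Derivation: rho_2(r^5) is rotation by angle 2*pi*2*5/7, whose trace is 2*cos(2*pi*2*5/7) = -2*cos(pi/7).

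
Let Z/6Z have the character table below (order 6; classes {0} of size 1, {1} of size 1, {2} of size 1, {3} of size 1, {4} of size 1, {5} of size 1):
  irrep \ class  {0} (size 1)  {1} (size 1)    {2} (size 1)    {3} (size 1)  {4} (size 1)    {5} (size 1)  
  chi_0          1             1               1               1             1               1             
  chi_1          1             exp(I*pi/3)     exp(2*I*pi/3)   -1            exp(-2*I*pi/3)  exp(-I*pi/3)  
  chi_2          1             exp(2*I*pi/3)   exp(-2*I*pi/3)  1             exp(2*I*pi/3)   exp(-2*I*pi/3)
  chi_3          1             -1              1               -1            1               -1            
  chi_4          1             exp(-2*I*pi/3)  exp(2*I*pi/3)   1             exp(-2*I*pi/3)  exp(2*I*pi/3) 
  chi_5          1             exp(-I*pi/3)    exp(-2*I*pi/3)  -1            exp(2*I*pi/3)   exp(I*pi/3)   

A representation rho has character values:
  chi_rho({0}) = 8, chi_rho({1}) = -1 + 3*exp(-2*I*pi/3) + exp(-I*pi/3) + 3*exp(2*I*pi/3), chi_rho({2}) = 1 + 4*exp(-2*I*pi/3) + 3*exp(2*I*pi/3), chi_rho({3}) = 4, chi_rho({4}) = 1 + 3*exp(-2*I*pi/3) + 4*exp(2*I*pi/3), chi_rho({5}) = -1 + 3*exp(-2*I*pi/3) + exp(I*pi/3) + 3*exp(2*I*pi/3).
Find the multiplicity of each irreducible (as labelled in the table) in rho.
Multiplicities: chi_0: 0, chi_1: 0, chi_2: 3, chi_3: 1, chi_4: 3, chi_5: 1.

Explanation: Use <chi_rho, chi> = (1/|G|) sum_C |C| * chi_rho(C) * conj(chi(C)) with |G| = 6 for each irreducible chi in the table:
  <chi_rho, chi_0> = (1/6)[1*(8)*conj(1) + 1*(-1 + 3*exp(-2*I*pi/3) + exp(-I*pi/3) + 3*exp(2*I*pi/3))*conj(1) + 1*(1 + 4*exp(-2*I*pi/3) + 3*exp(2*I*pi/3))*conj(1) + 1*(4)*conj(1) + 1*(1 + 3*exp(-2*I*pi/3) + 4*exp(2*I*pi/3))*conj(1) + 1*(-1 + 3*exp(-2*I*pi/3) + exp(I*pi/3) + 3*exp(2*I*pi/3))*conj(1)]
      = (1/6)[(8) + (-1 + 3*exp(-2*I*pi/3) + exp(-I*pi/3) + 3*exp(2*I*pi/3)) + (1 + 4*exp(-2*I*pi/3) + 3*exp(2*I*pi/3)) + (4) + (1 + 3*exp(-2*I*pi/3) + 4*exp(2*I*pi/3)) + (-1 + 3*exp(-2*I*pi/3) + exp(I*pi/3) + 3*exp(2*I*pi/3))] = 0/6 = 0
  <chi_rho, chi_1> = (1/6)[1*(8)*conj(1) + 1*(-1 + 3*exp(-2*I*pi/3) + exp(-I*pi/3) + 3*exp(2*I*pi/3))*conj(exp(I*pi/3)) + 1*(1 + 4*exp(-2*I*pi/3) + 3*exp(2*I*pi/3))*conj(exp(2*I*pi/3)) + 1*(4)*conj(-1) + 1*(1 + 3*exp(-2*I*pi/3) + 4*exp(2*I*pi/3))*conj(exp(-2*I*pi/3)) + 1*(-1 + 3*exp(-2*I*pi/3) + exp(I*pi/3) + 3*exp(2*I*pi/3))*conj(exp(-I*pi/3))]
      = (1/6)[(8) + (-3 + exp(-2*I*pi/3) - exp(-I*pi/3) + 3*exp(I*pi/3)) + (3 + exp(-2*I*pi/3) + 4*exp(2*I*pi/3)) + (-4) + (3 + 4*exp(-2*I*pi/3) + exp(2*I*pi/3)) + (-3 + 3*exp(-I*pi/3) - exp(I*pi/3) + exp(2*I*pi/3))] = 0/6 = 0
  <chi_rho, chi_2> = (1/6)[1*(8)*conj(1) + 1*(-1 + 3*exp(-2*I*pi/3) + exp(-I*pi/3) + 3*exp(2*I*pi/3))*conj(exp(2*I*pi/3)) + 1*(1 + 4*exp(-2*I*pi/3) + 3*exp(2*I*pi/3))*conj(exp(-2*I*pi/3)) + 1*(4)*conj(1) + 1*(1 + 3*exp(-2*I*pi/3) + 4*exp(2*I*pi/3))*conj(exp(2*I*pi/3)) + 1*(-1 + 3*exp(-2*I*pi/3) + exp(I*pi/3) + 3*exp(2*I*pi/3))*conj(exp(-2*I*pi/3))]
      = (1/6)[(8) + (2 - exp(-2*I*pi/3) + 3*exp(2*I*pi/3)) + (4 + 3*exp(-2*I*pi/3) + exp(2*I*pi/3)) + (4) + (4 + exp(-2*I*pi/3) + 3*exp(2*I*pi/3)) + (2 + 3*exp(-2*I*pi/3) - exp(2*I*pi/3))] = 18/6 = 3
  <chi_rho, chi_3> = (1/6)[1*(8)*conj(1) + 1*(-1 + 3*exp(-2*I*pi/3) + exp(-I*pi/3) + 3*exp(2*I*pi/3))*conj(-1) + 1*(1 + 4*exp(-2*I*pi/3) + 3*exp(2*I*pi/3))*conj(1) + 1*(4)*conj(-1) + 1*(1 + 3*exp(-2*I*pi/3) + 4*exp(2*I*pi/3))*conj(1) + 1*(-1 + 3*exp(-2*I*pi/3) + exp(I*pi/3) + 3*exp(2*I*pi/3))*conj(-1)]
      = (1/6)[(8) + (1 - 3*exp(2*I*pi/3) - exp(-I*pi/3) - 3*exp(-2*I*pi/3)) + (1 + 4*exp(-2*I*pi/3) + 3*exp(2*I*pi/3)) + (-4) + (1 + 3*exp(-2*I*pi/3) + 4*exp(2*I*pi/3)) + (1 - 3*exp(2*I*pi/3) - exp(I*pi/3) - 3*exp(-2*I*pi/3))] = 6/6 = 1
  <chi_rho, chi_4> = (1/6)[1*(8)*conj(1) + 1*(-1 + 3*exp(-2*I*pi/3) + exp(-I*pi/3) + 3*exp(2*I*pi/3))*conj(exp(-2*I*pi/3)) + 1*(1 + 4*exp(-2*I*pi/3) + 3*exp(2*I*pi/3))*conj(exp(2*I*pi/3)) + 1*(4)*conj(1) + 1*(1 + 3*exp(-2*I*pi/3) + 4*exp(2*I*pi/3))*conj(exp(-2*I*pi/3)) + 1*(-1 + 3*exp(-2*I*pi/3) + exp(I*pi/3) + 3*exp(2*I*pi/3))*conj(exp(2*I*pi/3))]
      = (1/6)[(8) + (3 + 3*exp(-2*I*pi/3) - exp(2*I*pi/3) + exp(I*pi/3)) + (3 + exp(-2*I*pi/3) + 4*exp(2*I*pi/3)) + (4) + (3 + 4*exp(-2*I*pi/3) + exp(2*I*pi/3)) + (3 + exp(-I*pi/3) - exp(-2*I*pi/3) + 3*exp(2*I*pi/3))] = 18/6 = 3
  <chi_rho, chi_5> = (1/6)[1*(8)*conj(1) + 1*(-1 + 3*exp(-2*I*pi/3) + exp(-I*pi/3) + 3*exp(2*I*pi/3))*conj(exp(-I*pi/3)) + 1*(1 + 4*exp(-2*I*pi/3) + 3*exp(2*I*pi/3))*conj(exp(-2*I*pi/3)) + 1*(4)*conj(-1) + 1*(1 + 3*exp(-2*I*pi/3) + 4*exp(2*I*pi/3))*conj(exp(2*I*pi/3)) + 1*(-1 + 3*exp(-2*I*pi/3) + exp(I*pi/3) + 3*exp(2*I*pi/3))*conj(exp(I*pi/3))]
      = (1/6)[(8) + (-2 + 3*exp(-I*pi/3) - exp(I*pi/3)) + (4 + 3*exp(-2*I*pi/3) + exp(2*I*pi/3)) + (-4) + (4 + exp(-2*I*pi/3) + 3*exp(2*I*pi/3)) + (-2 - exp(-I*pi/3) + 3*exp(I*pi/3))] = 6/6 = 1
(Exp terms are combined using exp(i*s)*conj(exp(i*t)) = exp(i*(s-t)), and sums of them are collapsed using the identity that for every m > 1 the m distinct m-th roots of unity sum to 0, e.g. 1 + exp(2*I*pi/3) + exp(-2*I*pi/3) = 0.)
Dimension check: dim(rho) = sum (mult * dim) = 0*1 + 0*1 + 3*1 + 1*1 + 3*1 + 1*1 = 8 = chi_rho(e) = 8.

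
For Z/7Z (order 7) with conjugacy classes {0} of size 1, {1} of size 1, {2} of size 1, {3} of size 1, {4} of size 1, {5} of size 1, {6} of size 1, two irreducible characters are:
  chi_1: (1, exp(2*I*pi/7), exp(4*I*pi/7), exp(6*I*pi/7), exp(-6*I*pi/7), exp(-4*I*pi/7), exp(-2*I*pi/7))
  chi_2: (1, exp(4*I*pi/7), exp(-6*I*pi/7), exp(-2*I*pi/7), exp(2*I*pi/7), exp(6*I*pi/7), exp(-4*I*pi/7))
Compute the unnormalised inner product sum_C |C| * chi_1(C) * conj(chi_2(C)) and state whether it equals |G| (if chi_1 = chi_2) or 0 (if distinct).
Sum = 0; so <chi_1, chi_2> = 0 (distinct irreducibles are orthogonal).

Working: Compute term by term over conjugacy classes (|C| * chi_1(C) * conj(chi_2(C))):
  1*(1)*conj(1) + 1*(exp(2*I*pi/7))*conj(exp(4*I*pi/7)) + 1*(exp(4*I*pi/7))*conj(exp(-6*I*pi/7)) + 1*(exp(6*I*pi/7))*conj(exp(-2*I*pi/7)) + 1*(exp(-6*I*pi/7))*conj(exp(2*I*pi/7)) + 1*(exp(-4*I*pi/7))*conj(exp(6*I*pi/7)) + 1*(exp(-2*I*pi/7))*conj(exp(-4*I*pi/7))
  = (1) + (exp(-2*I*pi/7)) + (exp(-4*I*pi/7)) + (exp(-6*I*pi/7)) + (exp(6*I*pi/7)) + (exp(4*I*pi/7)) + (exp(2*I*pi/7))
  = 0.
(Exp terms are combined using exp(i*s)*conj(exp(i*t)) = exp(i*(s-t)), and sums of them are collapsed using the identity that for every m > 1 the m distinct m-th roots of unity sum to 0, e.g. 1 + exp(2*I*pi/3) + exp(-2*I*pi/3) = 0.)
Dividing by |G| = 7 gives 0/7 = 0, matching the row-orthogonality relation <chi_1, chi_2> = [chi_1 = chi_2].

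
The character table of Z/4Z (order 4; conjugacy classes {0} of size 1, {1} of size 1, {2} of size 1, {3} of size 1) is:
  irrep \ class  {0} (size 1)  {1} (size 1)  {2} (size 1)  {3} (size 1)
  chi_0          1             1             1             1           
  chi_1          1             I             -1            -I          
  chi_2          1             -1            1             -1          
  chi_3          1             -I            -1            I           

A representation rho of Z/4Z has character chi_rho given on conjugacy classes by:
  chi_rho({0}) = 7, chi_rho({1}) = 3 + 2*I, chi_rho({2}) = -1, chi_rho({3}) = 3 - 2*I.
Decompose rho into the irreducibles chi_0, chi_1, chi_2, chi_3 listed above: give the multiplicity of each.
Multiplicities: chi_0: 3, chi_1: 3, chi_2: 0, chi_3: 1.

Why: Use <chi_rho, chi> = (1/|G|) sum_C |C| * chi_rho(C) * conj(chi(C)) with |G| = 4 for each irreducible chi in the table:
  <chi_rho, chi_0> = (1/4)[1*(7)*conj(1) + 1*(3 + 2*I)*conj(1) + 1*(-1)*conj(1) + 1*(3 - 2*I)*conj(1)]
      = (1/4)[(7) + (3 + 2*I) + (-1) + (3 - 2*I)] = 12/4 = 3
  <chi_rho, chi_1> = (1/4)[1*(7)*conj(1) + 1*(3 + 2*I)*conj(I) + 1*(-1)*conj(-1) + 1*(3 - 2*I)*conj(-I)]
      = (1/4)[(7) + (2 - 3*I) + (1) + (2 + 3*I)] = 12/4 = 3
  <chi_rho, chi_2> = (1/4)[1*(7)*conj(1) + 1*(3 + 2*I)*conj(-1) + 1*(-1)*conj(1) + 1*(3 - 2*I)*conj(-1)]
      = (1/4)[(7) + (-3 - 2*I) + (-1) + (-3 + 2*I)] = 0/4 = 0
  <chi_rho, chi_3> = (1/4)[1*(7)*conj(1) + 1*(3 + 2*I)*conj(-I) + 1*(-1)*conj(-1) + 1*(3 - 2*I)*conj(I)]
      = (1/4)[(7) + (-2 + 3*I) + (1) + (-2 - 3*I)] = 4/4 = 1
(Exp terms are combined using exp(i*s)*conj(exp(i*t)) = exp(i*(s-t)), and sums of them are collapsed using the identity that for every m > 1 the m distinct m-th roots of unity sum to 0, e.g. 1 + exp(2*I*pi/3) + exp(-2*I*pi/3) = 0.)
Dimension check: dim(rho) = sum (mult * dim) = 3*1 + 3*1 + 0*1 + 1*1 = 7 = chi_rho(e) = 7.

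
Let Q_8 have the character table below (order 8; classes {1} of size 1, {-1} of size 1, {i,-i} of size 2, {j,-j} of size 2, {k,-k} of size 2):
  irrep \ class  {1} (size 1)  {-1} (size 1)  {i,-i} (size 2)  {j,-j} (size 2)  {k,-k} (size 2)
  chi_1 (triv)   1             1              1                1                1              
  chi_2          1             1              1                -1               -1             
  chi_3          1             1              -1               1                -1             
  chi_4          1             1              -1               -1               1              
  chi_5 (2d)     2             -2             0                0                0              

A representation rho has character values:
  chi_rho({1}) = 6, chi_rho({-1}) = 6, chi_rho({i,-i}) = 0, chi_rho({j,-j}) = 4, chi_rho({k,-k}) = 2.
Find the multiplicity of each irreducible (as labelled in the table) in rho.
Multiplicities: chi_1: 3, chi_2: 0, chi_3: 2, chi_4: 1, chi_5: 0.

Solution. Use <chi_rho, chi> = (1/|G|) sum_C |C| * chi_rho(C) * conj(chi(C)) with |G| = 8 for each irreducible chi in the table:
  <chi_rho, chi_1> = (1/8)[1*(6)*conj(1) + 1*(6)*conj(1) + 2*(0)*conj(1) + 2*(4)*conj(1) + 2*(2)*conj(1)]
      = (1/8)[(6) + (6) + (0) + (8) + (4)] = 24/8 = 3
  <chi_rho, chi_2> = (1/8)[1*(6)*conj(1) + 1*(6)*conj(1) + 2*(0)*conj(1) + 2*(4)*conj(-1) + 2*(2)*conj(-1)]
      = (1/8)[(6) + (6) + (0) + (-8) + (-4)] = 0/8 = 0
  <chi_rho, chi_3> = (1/8)[1*(6)*conj(1) + 1*(6)*conj(1) + 2*(0)*conj(-1) + 2*(4)*conj(1) + 2*(2)*conj(-1)]
      = (1/8)[(6) + (6) + (0) + (8) + (-4)] = 16/8 = 2
  <chi_rho, chi_4> = (1/8)[1*(6)*conj(1) + 1*(6)*conj(1) + 2*(0)*conj(-1) + 2*(4)*conj(-1) + 2*(2)*conj(1)]
      = (1/8)[(6) + (6) + (0) + (-8) + (4)] = 8/8 = 1
  <chi_rho, chi_5> = (1/8)[1*(6)*conj(2) + 1*(6)*conj(-2) + 2*(0)*conj(0) + 2*(4)*conj(0) + 2*(2)*conj(0)]
      = (1/8)[(12) + (-12) + (0) + (0) + (0)] = 0/8 = 0
Dimension check: dim(rho) = sum (mult * dim) = 3*1 + 0*1 + 2*1 + 1*1 + 0*2 = 6 = chi_rho(e) = 6.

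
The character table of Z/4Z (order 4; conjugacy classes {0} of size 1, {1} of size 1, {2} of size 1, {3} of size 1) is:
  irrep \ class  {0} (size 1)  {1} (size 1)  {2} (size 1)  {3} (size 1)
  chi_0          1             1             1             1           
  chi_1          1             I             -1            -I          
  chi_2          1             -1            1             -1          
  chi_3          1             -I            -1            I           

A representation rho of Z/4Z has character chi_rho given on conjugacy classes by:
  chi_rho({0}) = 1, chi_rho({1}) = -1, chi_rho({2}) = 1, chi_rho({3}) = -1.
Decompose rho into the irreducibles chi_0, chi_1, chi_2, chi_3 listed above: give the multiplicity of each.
Multiplicities: chi_0: 0, chi_1: 0, chi_2: 1, chi_3: 0.

Use <chi_rho, chi> = (1/|G|) sum_C |C| * chi_rho(C) * conj(chi(C)) with |G| = 4 for each irreducible chi in the table:
  <chi_rho, chi_0> = (1/4)[1*(1)*conj(1) + 1*(-1)*conj(1) + 1*(1)*conj(1) + 1*(-1)*conj(1)]
      = (1/4)[(1) + (-1) + (1) + (-1)] = 0/4 = 0
  <chi_rho, chi_1> = (1/4)[1*(1)*conj(1) + 1*(-1)*conj(I) + 1*(1)*conj(-1) + 1*(-1)*conj(-I)]
      = (1/4)[(1) + (I) + (-1) + (-I)] = 0/4 = 0
  <chi_rho, chi_2> = (1/4)[1*(1)*conj(1) + 1*(-1)*conj(-1) + 1*(1)*conj(1) + 1*(-1)*conj(-1)]
      = (1/4)[(1) + (1) + (1) + (1)] = 4/4 = 1
  <chi_rho, chi_3> = (1/4)[1*(1)*conj(1) + 1*(-1)*conj(-I) + 1*(1)*conj(-1) + 1*(-1)*conj(I)]
      = (1/4)[(1) + (-I) + (-1) + (I)] = 0/4 = 0
(Exp terms are combined using exp(i*s)*conj(exp(i*t)) = exp(i*(s-t)), and sums of them are collapsed using the identity that for every m > 1 the m distinct m-th roots of unity sum to 0, e.g. 1 + exp(2*I*pi/3) + exp(-2*I*pi/3) = 0.)
Dimension check: dim(rho) = sum (mult * dim) = 0*1 + 0*1 + 1*1 + 0*1 = 1 = chi_rho(e) = 1.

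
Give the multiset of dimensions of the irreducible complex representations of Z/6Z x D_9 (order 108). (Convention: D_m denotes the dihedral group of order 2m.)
Dimensions: 1, 1, 1, 1, 1, 1, 1, 1, 1, 1, 1, 1, 2, 2, 2, 2, 2, 2, 2, 2, 2, 2, 2, 2, 2, 2, 2, 2, 2, 2, 2, 2, 2, 2, 2, 2

Justification: There are 36 irreducibles (= number of conjugacy classes). Their dimensions d_i satisfy sum d_i^2 = |G| = 108: 1 + 1 + 1 + 1 + 1 + 1 + 1 + 1 + 1 + 1 + 1 + 1 + 4 + 4 + 4 + 4 + 4 + 4 + 4 + 4 + 4 + 4 + 4 + 4 + 4 + 4 + 4 + 4 + 4 + 4 + 4 + 4 + 4 + 4 + 4 + 4 = 108. (For the product with Z/6Z: each of the 6 1-dim characters of Z/6Z tensors with each irrep of D_9, giving 6 copies of each D_9-dimension.)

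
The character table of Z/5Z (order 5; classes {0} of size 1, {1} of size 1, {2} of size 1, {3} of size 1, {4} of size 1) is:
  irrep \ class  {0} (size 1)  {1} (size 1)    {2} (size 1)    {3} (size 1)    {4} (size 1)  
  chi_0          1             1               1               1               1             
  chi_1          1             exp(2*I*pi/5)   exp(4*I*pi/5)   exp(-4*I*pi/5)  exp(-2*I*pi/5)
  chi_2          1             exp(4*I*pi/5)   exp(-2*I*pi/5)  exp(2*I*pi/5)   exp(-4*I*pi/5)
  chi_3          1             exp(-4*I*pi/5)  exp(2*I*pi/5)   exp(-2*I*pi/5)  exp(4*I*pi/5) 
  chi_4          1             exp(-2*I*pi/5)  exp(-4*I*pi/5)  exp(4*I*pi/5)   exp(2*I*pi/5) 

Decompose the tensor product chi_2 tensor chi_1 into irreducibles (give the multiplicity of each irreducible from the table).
chi_2 tensor chi_1 = chi_3 (all other irreducibles have multiplicity 0).

Why: The character of a tensor product is the pointwise product (chi_2 * chi_1)(C) = chi_2(C) * chi_1(C):
  {0}: (1)*(1), {1}: (exp(4*I*pi/5))*(exp(2*I*pi/5)), {2}: (exp(-2*I*pi/5))*(exp(4*I*pi/5)), {3}: (exp(2*I*pi/5))*(exp(-4*I*pi/5)), {4}: (exp(-4*I*pi/5))*(exp(-2*I*pi/5))
so (chi_2 * chi_1) takes values
  {0} -> 1, {1} -> exp(-4*I*pi/5), {2} -> exp(2*I*pi/5), {3} -> exp(-2*I*pi/5), {4} -> exp(4*I*pi/5).
Now take the inner product of this character with each irreducible chi from the table, <chi_2*chi_1, chi> = (1/5) sum_C |C| (chi_2*chi_1)(C) conj(chi(C)):
  <chi_2*chi_1, chi_0> = (1/5)[1*(1)*conj(1) + 1*(exp(-4*I*pi/5))*conj(1) + 1*(exp(2*I*pi/5))*conj(1) + 1*(exp(-2*I*pi/5))*conj(1) + 1*(exp(4*I*pi/5))*conj(1)]
      = (1/5)[(1) + (exp(-4*I*pi/5)) + (exp(2*I*pi/5)) + (exp(-2*I*pi/5)) + (exp(4*I*pi/5))] = 0/5 = 0
  <chi_2*chi_1, chi_1> = (1/5)[1*(1)*conj(1) + 1*(exp(-4*I*pi/5))*conj(exp(2*I*pi/5)) + 1*(exp(2*I*pi/5))*conj(exp(4*I*pi/5)) + 1*(exp(-2*I*pi/5))*conj(exp(-4*I*pi/5)) + 1*(exp(4*I*pi/5))*conj(exp(-2*I*pi/5))]
      = (1/5)[(1) + (exp(4*I*pi/5)) + (exp(-2*I*pi/5)) + (exp(2*I*pi/5)) + (exp(-4*I*pi/5))] = 0/5 = 0
  <chi_2*chi_1, chi_2> = (1/5)[1*(1)*conj(1) + 1*(exp(-4*I*pi/5))*conj(exp(4*I*pi/5)) + 1*(exp(2*I*pi/5))*conj(exp(-2*I*pi/5)) + 1*(exp(-2*I*pi/5))*conj(exp(2*I*pi/5)) + 1*(exp(4*I*pi/5))*conj(exp(-4*I*pi/5))]
      = (1/5)[(1) + (exp(2*I*pi/5)) + (exp(4*I*pi/5)) + (exp(-4*I*pi/5)) + (exp(-2*I*pi/5))] = 0/5 = 0
  <chi_2*chi_1, chi_3> = (1/5)[1*(1)*conj(1) + 1*(exp(-4*I*pi/5))*conj(exp(-4*I*pi/5)) + 1*(exp(2*I*pi/5))*conj(exp(2*I*pi/5)) + 1*(exp(-2*I*pi/5))*conj(exp(-2*I*pi/5)) + 1*(exp(4*I*pi/5))*conj(exp(4*I*pi/5))]
      = (1/5)[(1) + (1) + (1) + (1) + (1)] = 5/5 = 1
  <chi_2*chi_1, chi_4> = (1/5)[1*(1)*conj(1) + 1*(exp(-4*I*pi/5))*conj(exp(-2*I*pi/5)) + 1*(exp(2*I*pi/5))*conj(exp(-4*I*pi/5)) + 1*(exp(-2*I*pi/5))*conj(exp(4*I*pi/5)) + 1*(exp(4*I*pi/5))*conj(exp(2*I*pi/5))]
      = (1/5)[(1) + (exp(-2*I*pi/5)) + (exp(-4*I*pi/5)) + (exp(4*I*pi/5)) + (exp(2*I*pi/5))] = 0/5 = 0
(Exp terms are combined using exp(i*s)*conj(exp(i*t)) = exp(i*(s-t)), and sums of them are collapsed using the identity that for every m > 1 the m distinct m-th roots of unity sum to 0, e.g. 1 + exp(2*I*pi/3) + exp(-2*I*pi/3) = 0.)
Hence the multiplicities are chi_3: 1. Dimension check: dim(chi_2)*dim(chi_1) = 1*1 = 1 and sum (mult * dim) = 1*1 = 1.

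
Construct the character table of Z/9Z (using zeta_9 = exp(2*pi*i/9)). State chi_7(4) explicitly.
Character table of Z/9Z (irreps indexed chi_0,...,chi_8 with chi_k(m) = zeta_9^(k*m), zeta_9 = exp(2*pi*i/9)):
  irrep \ class  {0} (size 1)  {1} (size 1)    {2} (size 1)    {3} (size 1)    {4} (size 1)    {5} (size 1)    {6} (size 1)    {7} (size 1)    {8} (size 1)  
  chi_0          1             1               1               1               1               1               1               1               1             
  chi_1          1             exp(2*I*pi/9)   exp(4*I*pi/9)   exp(2*I*pi/3)   exp(8*I*pi/9)   exp(-8*I*pi/9)  exp(-2*I*pi/3)  exp(-4*I*pi/9)  exp(-2*I*pi/9)
  chi_2          1             exp(4*I*pi/9)   exp(8*I*pi/9)   exp(-2*I*pi/3)  exp(-2*I*pi/9)  exp(2*I*pi/9)   exp(2*I*pi/3)   exp(-8*I*pi/9)  exp(-4*I*pi/9)
  chi_3          1             exp(2*I*pi/3)   exp(-2*I*pi/3)  1               exp(2*I*pi/3)   exp(-2*I*pi/3)  1               exp(2*I*pi/3)   exp(-2*I*pi/3)
  chi_4          1             exp(8*I*pi/9)   exp(-2*I*pi/9)  exp(2*I*pi/3)   exp(-4*I*pi/9)  exp(4*I*pi/9)   exp(-2*I*pi/3)  exp(2*I*pi/9)   exp(-8*I*pi/9)
  chi_5          1             exp(-8*I*pi/9)  exp(2*I*pi/9)   exp(-2*I*pi/3)  exp(4*I*pi/9)   exp(-4*I*pi/9)  exp(2*I*pi/3)   exp(-2*I*pi/9)  exp(8*I*pi/9) 
  chi_6          1             exp(-2*I*pi/3)  exp(2*I*pi/3)   1               exp(-2*I*pi/3)  exp(2*I*pi/3)   1               exp(-2*I*pi/3)  exp(2*I*pi/3) 
  chi_7          1             exp(-4*I*pi/9)  exp(-8*I*pi/9)  exp(2*I*pi/3)   exp(2*I*pi/9)   exp(-2*I*pi/9)  exp(-2*I*pi/3)  exp(8*I*pi/9)   exp(4*I*pi/9) 
  chi_8          1             exp(-2*I*pi/9)  exp(-4*I*pi/9)  exp(-2*I*pi/3)  exp(-8*I*pi/9)  exp(8*I*pi/9)   exp(2*I*pi/3)   exp(4*I*pi/9)   exp(2*I*pi/9) 

Spot check: chi_7(4) = zeta_9^(7*4) = zeta_9^28 = exp(2*I*pi/9).

Reasoning: Z/9Z is abelian, so all 9 irreducible complex representations are 1-dimensional. They are given by chi_k(m) = zeta_9^(k*m) for k = 0,...,8. Row orthogonality: sum_m chi_k(m) conj(chi_l(m)) = 9 * [k = l].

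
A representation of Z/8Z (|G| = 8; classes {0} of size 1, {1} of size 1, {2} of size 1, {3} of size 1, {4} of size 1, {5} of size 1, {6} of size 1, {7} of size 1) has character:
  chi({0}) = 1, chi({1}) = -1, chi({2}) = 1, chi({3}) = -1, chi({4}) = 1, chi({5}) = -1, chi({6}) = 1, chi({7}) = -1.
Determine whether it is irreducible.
Irreducible: <chi, chi> = 1.

Explanation: <chi, chi> = (1/|G|) sum_C |C| * |chi(C)|^2 = (1/8)[1*|1|^2 + 1*|-1|^2 + 1*|1|^2 + 1*|-1|^2 + 1*|1|^2 + 1*|-1|^2 + 1*|1|^2 + 1*|-1|^2]
  = (1/8)[(1) + (1) + (1) + (1) + (1) + (1) + (1) + (1)] = 8/8 = 1.
(Exp terms are combined using exp(i*s)*conj(exp(i*t)) = exp(i*(s-t)), and sums of them are collapsed using the identity that for every m > 1 the m distinct m-th roots of unity sum to 0, e.g. 1 + exp(2*I*pi/3) + exp(-2*I*pi/3) = 0.)
A character is irreducible iff <chi, chi> = 1, so this representation is irreducible.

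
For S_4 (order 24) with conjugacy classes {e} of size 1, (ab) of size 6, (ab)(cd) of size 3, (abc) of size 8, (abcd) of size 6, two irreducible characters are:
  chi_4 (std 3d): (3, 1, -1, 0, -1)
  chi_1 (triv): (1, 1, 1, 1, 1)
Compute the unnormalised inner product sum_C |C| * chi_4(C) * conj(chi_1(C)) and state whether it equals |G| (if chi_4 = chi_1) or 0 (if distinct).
Sum = 0; so <chi_4, chi_1> = 0 (distinct irreducibles are orthogonal).

Working: Compute term by term over conjugacy classes (|C| * chi_4(C) * conj(chi_1(C))):
  1*(3)*conj(1) + 6*(1)*conj(1) + 3*(-1)*conj(1) + 8*(0)*conj(1) + 6*(-1)*conj(1)
  = (3) + (6) + (-3) + (0) + (-6)
  = 0.
Dividing by |G| = 24 gives 0/24 = 0, matching the row-orthogonality relation <chi_4, chi_1> = [chi_4 = chi_1].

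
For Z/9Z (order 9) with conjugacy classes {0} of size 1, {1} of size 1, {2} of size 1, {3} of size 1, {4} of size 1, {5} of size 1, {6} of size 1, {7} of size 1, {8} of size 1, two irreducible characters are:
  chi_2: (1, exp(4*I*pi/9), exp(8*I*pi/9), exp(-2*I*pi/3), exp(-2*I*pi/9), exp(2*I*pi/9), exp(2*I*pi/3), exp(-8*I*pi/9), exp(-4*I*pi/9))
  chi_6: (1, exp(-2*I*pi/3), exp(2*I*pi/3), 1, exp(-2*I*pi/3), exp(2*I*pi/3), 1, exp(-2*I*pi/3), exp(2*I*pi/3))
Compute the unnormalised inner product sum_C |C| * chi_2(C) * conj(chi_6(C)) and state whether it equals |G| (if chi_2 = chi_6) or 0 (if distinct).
Sum = 0; so <chi_2, chi_6> = 0 (distinct irreducibles are orthogonal).

Argument: Compute term by term over conjugacy classes (|C| * chi_2(C) * conj(chi_6(C))):
  1*(1)*conj(1) + 1*(exp(4*I*pi/9))*conj(exp(-2*I*pi/3)) + 1*(exp(8*I*pi/9))*conj(exp(2*I*pi/3)) + 1*(exp(-2*I*pi/3))*conj(1) + 1*(exp(-2*I*pi/9))*conj(exp(-2*I*pi/3)) + 1*(exp(2*I*pi/9))*conj(exp(2*I*pi/3)) + 1*(exp(2*I*pi/3))*conj(1) + 1*(exp(-8*I*pi/9))*conj(exp(-2*I*pi/3)) + 1*(exp(-4*I*pi/9))*conj(exp(2*I*pi/3))
  = (1) + (exp(-8*I*pi/9)) + (exp(2*I*pi/9)) + (exp(-2*I*pi/3)) + (exp(4*I*pi/9)) + (exp(-4*I*pi/9)) + (exp(2*I*pi/3)) + (exp(-2*I*pi/9)) + (exp(8*I*pi/9))
  = 0.
(Exp terms are combined using exp(i*s)*conj(exp(i*t)) = exp(i*(s-t)), and sums of them are collapsed using the identity that for every m > 1 the m distinct m-th roots of unity sum to 0, e.g. 1 + exp(2*I*pi/3) + exp(-2*I*pi/3) = 0.)
Dividing by |G| = 9 gives 0/9 = 0, matching the row-orthogonality relation <chi_2, chi_6> = [chi_2 = chi_6].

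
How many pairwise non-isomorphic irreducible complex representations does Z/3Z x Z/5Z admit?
15

Proof sketch: The number of irreducible complex representations of a finite group equals its number of conjugacy classes. Z/3Z x Z/5Z is abelian of order 15, so every element is its own conjugacy class: 15 classes, so Z/3Z x Z/5Z (order 15) has exactly 15 irreducible complex representations.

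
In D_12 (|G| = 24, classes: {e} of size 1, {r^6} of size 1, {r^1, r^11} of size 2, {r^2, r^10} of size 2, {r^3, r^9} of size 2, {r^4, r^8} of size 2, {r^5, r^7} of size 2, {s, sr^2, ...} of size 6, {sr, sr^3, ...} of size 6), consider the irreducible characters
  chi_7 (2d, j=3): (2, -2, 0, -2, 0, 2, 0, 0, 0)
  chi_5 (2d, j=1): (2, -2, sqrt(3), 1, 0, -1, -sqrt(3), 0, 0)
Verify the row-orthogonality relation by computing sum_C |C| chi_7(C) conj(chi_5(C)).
Sum = 0; so <chi_7, chi_5> = 0 (distinct irreducibles are orthogonal).

Explanation: Compute term by term over conjugacy classes (|C| * chi_7(C) * conj(chi_5(C))):
  1*(2)*conj(2) + 1*(-2)*conj(-2) + 2*(0)*conj(sqrt(3)) + 2*(-2)*conj(1) + 2*(0)*conj(0) + 2*(2)*conj(-1) + 2*(0)*conj(-sqrt(3)) + 6*(0)*conj(0) + 6*(0)*conj(0)
  = (4) + (4) + (0) + (-4) + (0) + (-4) + (0) + (0) + (0)
  = 0.
Dividing by |G| = 24 gives 0/24 = 0, matching the row-orthogonality relation <chi_7, chi_5> = [chi_7 = chi_5].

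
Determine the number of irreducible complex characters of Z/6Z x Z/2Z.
12

Details: The number of irreducible complex representations of a finite group equals its number of conjugacy classes. Z/6Z x Z/2Z is abelian of order 12, so every element is its own conjugacy class: 12 classes, so Z/6Z x Z/2Z (order 12) has exactly 12 irreducible complex representations.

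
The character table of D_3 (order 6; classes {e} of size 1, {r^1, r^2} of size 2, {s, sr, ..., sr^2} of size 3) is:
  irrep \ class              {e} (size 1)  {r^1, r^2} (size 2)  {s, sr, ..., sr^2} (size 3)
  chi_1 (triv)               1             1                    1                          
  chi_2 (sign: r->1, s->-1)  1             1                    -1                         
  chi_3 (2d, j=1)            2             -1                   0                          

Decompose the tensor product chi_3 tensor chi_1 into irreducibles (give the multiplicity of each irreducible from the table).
chi_3 tensor chi_1 = chi_3 (all other irreducibles have multiplicity 0).

Details: The character of a tensor product is the pointwise product (chi_3 * chi_1)(C) = chi_3(C) * chi_1(C):
  {e}: (2)*(1), {r^1, r^2}: (-1)*(1), {s, sr, ..., sr^2}: (0)*(1)
so (chi_3 * chi_1) takes values
  {e} -> 2, {r^1, r^2} -> -1, {s, sr, ..., sr^2} -> 0.
Now take the inner product of this character with each irreducible chi from the table, <chi_3*chi_1, chi> = (1/6) sum_C |C| (chi_3*chi_1)(C) conj(chi(C)):
  <chi_3*chi_1, chi_1> = (1/6)[1*(2)*conj(1) + 2*(-1)*conj(1) + 3*(0)*conj(1)]
      = (1/6)[(2) + (-2) + (0)] = 0/6 = 0
  <chi_3*chi_1, chi_2> = (1/6)[1*(2)*conj(1) + 2*(-1)*conj(1) + 3*(0)*conj(-1)]
      = (1/6)[(2) + (-2) + (0)] = 0/6 = 0
  <chi_3*chi_1, chi_3> = (1/6)[1*(2)*conj(2) + 2*(-1)*conj(-1) + 3*(0)*conj(0)]
      = (1/6)[(4) + (2) + (0)] = 6/6 = 1
Hence the multiplicities are chi_3: 1. Dimension check: dim(chi_3)*dim(chi_1) = 2*1 = 2 and sum (mult * dim) = 1*2 = 2.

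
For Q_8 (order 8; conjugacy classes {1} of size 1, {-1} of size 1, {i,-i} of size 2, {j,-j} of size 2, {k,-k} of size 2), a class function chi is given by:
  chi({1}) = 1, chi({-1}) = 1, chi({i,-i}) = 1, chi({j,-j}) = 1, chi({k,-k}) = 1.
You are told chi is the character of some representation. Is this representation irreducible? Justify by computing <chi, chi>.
Irreducible: <chi, chi> = 1.

Explanation: <chi, chi> = (1/|G|) sum_C |C| * |chi(C)|^2 = (1/8)[1*|1|^2 + 1*|1|^2 + 2*|1|^2 + 2*|1|^2 + 2*|1|^2]
  = (1/8)[(1) + (1) + (2) + (2) + (2)] = 8/8 = 1.
A character is irreducible iff <chi, chi> = 1, so this representation is irreducible.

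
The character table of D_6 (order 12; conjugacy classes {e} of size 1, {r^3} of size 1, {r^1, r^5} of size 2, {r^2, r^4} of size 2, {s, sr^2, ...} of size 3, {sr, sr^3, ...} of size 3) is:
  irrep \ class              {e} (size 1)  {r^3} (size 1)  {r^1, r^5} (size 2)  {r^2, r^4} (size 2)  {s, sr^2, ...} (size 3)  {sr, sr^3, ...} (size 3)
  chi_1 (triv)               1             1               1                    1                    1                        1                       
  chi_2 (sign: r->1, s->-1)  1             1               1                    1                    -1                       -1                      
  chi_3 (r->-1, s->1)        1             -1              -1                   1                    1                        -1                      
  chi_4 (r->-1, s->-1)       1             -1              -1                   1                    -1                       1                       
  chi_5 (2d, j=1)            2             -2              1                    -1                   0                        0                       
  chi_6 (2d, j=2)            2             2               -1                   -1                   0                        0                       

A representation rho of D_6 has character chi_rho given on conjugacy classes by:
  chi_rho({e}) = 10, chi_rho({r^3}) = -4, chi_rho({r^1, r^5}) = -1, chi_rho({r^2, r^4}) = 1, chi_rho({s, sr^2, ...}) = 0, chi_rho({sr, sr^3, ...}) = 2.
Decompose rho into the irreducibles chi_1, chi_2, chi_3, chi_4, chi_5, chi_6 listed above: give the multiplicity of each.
Multiplicities: chi_1: 1, chi_2: 0, chi_3: 1, chi_4: 2, chi_5: 2, chi_6: 1.

Argument: Use <chi_rho, chi> = (1/|G|) sum_C |C| * chi_rho(C) * conj(chi(C)) with |G| = 12 for each irreducible chi in the table:
  <chi_rho, chi_1> = (1/12)[1*(10)*conj(1) + 1*(-4)*conj(1) + 2*(-1)*conj(1) + 2*(1)*conj(1) + 3*(0)*conj(1) + 3*(2)*conj(1)]
      = (1/12)[(10) + (-4) + (-2) + (2) + (0) + (6)] = 12/12 = 1
  <chi_rho, chi_2> = (1/12)[1*(10)*conj(1) + 1*(-4)*conj(1) + 2*(-1)*conj(1) + 2*(1)*conj(1) + 3*(0)*conj(-1) + 3*(2)*conj(-1)]
      = (1/12)[(10) + (-4) + (-2) + (2) + (0) + (-6)] = 0/12 = 0
  <chi_rho, chi_3> = (1/12)[1*(10)*conj(1) + 1*(-4)*conj(-1) + 2*(-1)*conj(-1) + 2*(1)*conj(1) + 3*(0)*conj(1) + 3*(2)*conj(-1)]
      = (1/12)[(10) + (4) + (2) + (2) + (0) + (-6)] = 12/12 = 1
  <chi_rho, chi_4> = (1/12)[1*(10)*conj(1) + 1*(-4)*conj(-1) + 2*(-1)*conj(-1) + 2*(1)*conj(1) + 3*(0)*conj(-1) + 3*(2)*conj(1)]
      = (1/12)[(10) + (4) + (2) + (2) + (0) + (6)] = 24/12 = 2
  <chi_rho, chi_5> = (1/12)[1*(10)*conj(2) + 1*(-4)*conj(-2) + 2*(-1)*conj(1) + 2*(1)*conj(-1) + 3*(0)*conj(0) + 3*(2)*conj(0)]
      = (1/12)[(20) + (8) + (-2) + (-2) + (0) + (0)] = 24/12 = 2
  <chi_rho, chi_6> = (1/12)[1*(10)*conj(2) + 1*(-4)*conj(2) + 2*(-1)*conj(-1) + 2*(1)*conj(-1) + 3*(0)*conj(0) + 3*(2)*conj(0)]
      = (1/12)[(20) + (-8) + (2) + (-2) + (0) + (0)] = 12/12 = 1
Dimension check: dim(rho) = sum (mult * dim) = 1*1 + 0*1 + 1*1 + 2*1 + 2*2 + 1*2 = 10 = chi_rho(e) = 10.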